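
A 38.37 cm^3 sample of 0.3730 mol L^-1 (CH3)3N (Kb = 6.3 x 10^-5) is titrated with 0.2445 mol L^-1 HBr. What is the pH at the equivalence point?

n((CH3)3N) = 0.3730 x 0.03837 = 0.01431 mol; V(HBr) at equivalence = 0.01431/0.2445 = 0.05854 L.
At equivalence the base is fully converted to (CH3)3NH+; total volume = 0.09691 L, so [(CH3)3NH+] = 0.01431/0.09691 = 0.1477 M.
Ka((CH3)3NH+) = Kw/Kb = 1.0e-14 / 6.3 x 10^-5 = 1.59e-10.
[H^+] = sqrt(Ka x [(CH3)3NH+]) = sqrt(1.59e-10 x 0.1477) = 4.84e-6 M.
pH = -log(4.84e-6) = 5.31.

5.31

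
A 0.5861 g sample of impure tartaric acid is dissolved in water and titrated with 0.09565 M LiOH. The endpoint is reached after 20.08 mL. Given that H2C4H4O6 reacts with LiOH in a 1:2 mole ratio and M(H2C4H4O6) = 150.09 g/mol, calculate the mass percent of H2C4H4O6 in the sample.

n(LiOH) = 0.09565 x 0.02008 = 0.001921 mol.
n(H2C4H4O6) = 0.001921 / 2 = 0.0009603 mol.
mass of H2C4H4O6 = 0.0009603 x 150.09 = 0.1441 g.
% purity = 0.1441 / 0.5861 x 100 = 24.6%.

24.6%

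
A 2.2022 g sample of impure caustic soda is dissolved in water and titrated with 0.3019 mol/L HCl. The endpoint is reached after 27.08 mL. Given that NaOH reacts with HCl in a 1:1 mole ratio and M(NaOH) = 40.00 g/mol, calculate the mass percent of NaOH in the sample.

n(HCl) = 0.3019 x 0.02708 = 0.008175 mol.
n(NaOH) = 0.008175 / 1 = 0.008175 mol.
mass of NaOH = 0.008175 x 40.00 = 0.3270 g.
% purity = 0.3270 / 2.2022 x 100 = 14.8%.

14.8%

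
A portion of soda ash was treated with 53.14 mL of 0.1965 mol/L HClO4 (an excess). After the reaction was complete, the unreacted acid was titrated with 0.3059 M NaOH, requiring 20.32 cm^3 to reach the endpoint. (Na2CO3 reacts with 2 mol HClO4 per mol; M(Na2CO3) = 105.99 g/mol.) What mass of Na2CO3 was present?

0.224 g

Total n(HClO4) added = 0.1965 x 0.05314 = 0.01044 mol.
n(NaOH) used = 0.3059 x 0.02032 = 0.006216 mol, which equals the excess n(HClO4).
So n(HClO4) consumed by the sample = 0.01044 - 0.006216 = 0.004226 mol.
n(Na2CO3) = 0.004226 / 2 = 0.002113 mol.
mass = 0.002113 mol x 105.99 g/mol = 0.224 g.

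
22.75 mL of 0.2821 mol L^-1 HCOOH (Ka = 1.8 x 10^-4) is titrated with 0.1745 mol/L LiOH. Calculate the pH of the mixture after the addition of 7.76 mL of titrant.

3.17

Initial n(HCOOH) = 0.2821 x 0.02275 = 0.006418 mol.
n(LiOH) added = 0.1745 x 0.007760 = 0.001354 mol, converting that many moles of HCOOH to HCOO-.
Remaining n(HCOOH) = 0.005064 mol; n(HCOO-) = 0.001354 mol.
By Henderson-Hasselbalch, pH = pKa + log([A^-]/[HA]) = 3.74 + log(0.001354/0.005064) = 3.74 + (-0.57) = 3.17.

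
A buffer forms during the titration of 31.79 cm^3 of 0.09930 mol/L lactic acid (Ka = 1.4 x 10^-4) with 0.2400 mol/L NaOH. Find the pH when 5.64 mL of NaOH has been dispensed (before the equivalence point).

Initial n(HC3H5O3) = 0.09930 x 0.03179 = 0.003157 mol.
n(NaOH) added = 0.2400 x 0.005640 = 0.001354 mol, converting that many moles of HC3H5O3 to C3H5O3-.
Remaining n(HC3H5O3) = 0.001803 mol; n(C3H5O3-) = 0.001354 mol.
By Henderson-Hasselbalch, pH = pKa + log([A^-]/[HA]) = 3.85 + log(0.001354/0.001803) = 3.85 + (-0.12) = 3.73.

3.73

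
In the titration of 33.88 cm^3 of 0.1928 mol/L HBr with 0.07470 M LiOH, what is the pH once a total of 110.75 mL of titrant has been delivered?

12.08

n(acid) = 0.1928 x 0.03388 = 0.006532 mol; n(LiOH) added = 0.07470 x 0.1108 = 0.008273 mol.
Base is in excess by 0.008273 - 0.006532 = 0.001741 mol in a total volume of 0.1446 L.
[OH^-] = 0.001741/0.1446 = 0.01204 M, so pOH = 1.92 and pH = 14.00 - 1.92 = 12.08.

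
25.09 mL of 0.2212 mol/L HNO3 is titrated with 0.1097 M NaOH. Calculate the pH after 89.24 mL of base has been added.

n(acid) = 0.2212 x 0.02509 = 0.005550 mol; n(NaOH) added = 0.1097 x 0.08924 = 0.009790 mol.
Base is in excess by 0.009790 - 0.005550 = 0.004240 mol in a total volume of 0.1143 L.
[OH^-] = 0.004240/0.1143 = 0.03708 M, so pOH = 1.43 and pH = 14.00 - 1.43 = 12.57.

12.57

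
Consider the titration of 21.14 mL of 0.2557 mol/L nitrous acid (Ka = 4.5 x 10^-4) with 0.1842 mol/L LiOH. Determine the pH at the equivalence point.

n(HNO2) = 0.2557 x 0.02114 = 0.005405 mol; V(LiOH) at equivalence = 0.005405/0.1842 = 0.02935 L.
At equivalence all the acid is converted to NO2-; total volume = 0.02114 + 0.02935 = 0.05049 L, so [NO2-] = 0.005405/0.05049 = 0.1071 M.
Kb = Kw/Ka = 1.0e-14 / 4.5 x 10^-4 = 2.22e-11.
[OH^-] = sqrt(Kb x [NO2-]) = sqrt(2.22e-11 x 0.1071) = 1.54e-6 M.
pOH = 5.81, so pH = 14.00 - 5.81 = 8.19.

8.19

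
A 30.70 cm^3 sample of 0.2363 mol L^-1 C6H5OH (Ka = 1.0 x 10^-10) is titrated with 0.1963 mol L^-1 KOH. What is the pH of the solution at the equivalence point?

n(C6H5OH) = 0.2363 x 0.03070 = 0.007254 mol; V(KOH) at equivalence = 0.007254/0.1963 = 0.03696 L.
At equivalence all the acid is converted to C6H5O-; total volume = 0.03070 + 0.03696 = 0.06766 L, so [C6H5O-] = 0.007254/0.06766 = 0.1072 M.
Kb = Kw/Ka = 1.0e-14 / 1.0 x 10^-10 = 0.000100.
[OH^-] = sqrt(Kb x [C6H5O-]) = sqrt(0.000100 x 0.1072) = 0.00327 M.
pOH = 2.48, so pH = 14.00 - 2.48 = 11.52.

11.52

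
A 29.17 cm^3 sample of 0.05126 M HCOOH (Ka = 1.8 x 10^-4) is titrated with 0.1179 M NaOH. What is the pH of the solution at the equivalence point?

n(HCOOH) = 0.05126 x 0.02917 = 0.001495 mol; V(NaOH) at equivalence = 0.001495/0.1179 = 0.01268 L.
At equivalence all the acid is converted to HCOO-; total volume = 0.02917 + 0.01268 = 0.04185 L, so [HCOO-] = 0.001495/0.04185 = 0.03573 M.
Kb = Kw/Ka = 1.0e-14 / 1.8 x 10^-4 = 5.56e-11.
[OH^-] = sqrt(Kb x [HCOO-]) = sqrt(5.56e-11 x 0.03573) = 1.41e-6 M.
pOH = 5.85, so pH = 14.00 - 5.85 = 8.15.

8.15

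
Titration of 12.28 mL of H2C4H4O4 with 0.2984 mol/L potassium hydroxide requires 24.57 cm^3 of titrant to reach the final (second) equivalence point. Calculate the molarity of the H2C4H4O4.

n(KOH) = 0.2984 x 0.02457 = 0.007332 mol.
At the final (second) equivalence point, 2 mol OH^- react per mol H2C4H4O4, so n(H2C4H4O4) = 0.007332 / 2 = 0.003666 mol.
[H2C4H4O4] = 0.003666 / 0.01228 L = 0.299 M.

0.299 M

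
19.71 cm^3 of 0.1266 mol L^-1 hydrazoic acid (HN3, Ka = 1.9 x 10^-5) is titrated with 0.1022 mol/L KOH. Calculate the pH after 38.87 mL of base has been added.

n(acid) = 0.1266 x 0.01971 = 0.002495 mol; n(KOH) added = 0.1022 x 0.03887 = 0.003973 mol.
Base is in excess by 0.003973 - 0.002495 = 0.001477 mol in a total volume of 0.05858 L.
[OH^-] = 0.001477/0.05858 = 0.02522 M, so pOH = 1.60 and pH = 14.00 - 1.60 = 12.40.

12.40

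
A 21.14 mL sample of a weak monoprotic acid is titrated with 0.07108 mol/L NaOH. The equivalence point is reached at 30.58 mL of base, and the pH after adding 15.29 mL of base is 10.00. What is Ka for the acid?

1.0 x 10^-10

15.29 mL is half of the equivalence volume, so this is the half-equivalence point where [HA] = [A^-].
At half-equivalence pH = pKa, so pKa = 10.00.
Ka = 10^(-10.00) = 1.0 x 10^-10.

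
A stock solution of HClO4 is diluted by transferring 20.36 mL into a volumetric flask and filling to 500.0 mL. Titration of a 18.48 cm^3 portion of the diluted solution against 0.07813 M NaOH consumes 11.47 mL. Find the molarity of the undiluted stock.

n(NaOH) = 0.07813 x 0.01147 = 0.0008962 mol.
n(HClO4) in the aliquot = 0.0008962 mol.
[diluted HClO4] = 0.0008962 / 0.01848 = 0.04849 M.
Dilution factor = 500.0/20.36 = 24.56, so [stock] = 0.04849 x 24.56 = 1.19 M.

1.19 M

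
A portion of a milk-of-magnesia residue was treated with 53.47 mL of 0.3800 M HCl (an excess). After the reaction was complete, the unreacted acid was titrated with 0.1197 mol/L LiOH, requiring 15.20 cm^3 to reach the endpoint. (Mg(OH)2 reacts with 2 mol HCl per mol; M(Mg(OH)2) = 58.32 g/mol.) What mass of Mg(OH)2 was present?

0.539 g

Total n(HCl) added = 0.3800 x 0.05347 = 0.02032 mol.
n(LiOH) used = 0.1197 x 0.01520 = 0.001819 mol, which equals the excess n(HCl).
So n(HCl) consumed by the sample = 0.02032 - 0.001819 = 0.01850 mol.
n(Mg(OH)2) = 0.01850 / 2 = 0.009250 mol.
mass = 0.009250 mol x 58.32 g/mol = 0.539 g.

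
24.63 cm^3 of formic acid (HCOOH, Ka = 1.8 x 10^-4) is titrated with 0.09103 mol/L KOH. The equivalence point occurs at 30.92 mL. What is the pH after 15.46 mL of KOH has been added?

15.46 mL is exactly half the equivalence volume (30.92/2), i.e. the half-equivalence point.
There, n(HA) = n(A^-), so pH = pKa = -log(1.8 x 10^-4) = 3.74.

3.74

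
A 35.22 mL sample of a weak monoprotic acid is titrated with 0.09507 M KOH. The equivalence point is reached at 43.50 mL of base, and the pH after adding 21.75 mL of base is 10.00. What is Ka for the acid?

1.0 x 10^-10

21.75 mL is half of the equivalence volume, so this is the half-equivalence point where [HA] = [A^-].
At half-equivalence pH = pKa, so pKa = 10.00.
Ka = 10^(-10.00) = 1.0 x 10^-10.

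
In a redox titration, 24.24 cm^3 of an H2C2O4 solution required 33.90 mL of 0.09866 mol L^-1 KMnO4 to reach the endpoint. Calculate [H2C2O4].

n(KMnO4) = 0.09866 x 0.03390 = 0.003345 mol.
From the balanced equation, 2 mol KMnO4 reacts with 5 mol H2C2O4, so n(H2C2O4) = 0.003345 x 5/2 = 0.008361 mol.
[H2C2O4] = 0.008361 / 0.02424 L = 0.345 M.

0.345 M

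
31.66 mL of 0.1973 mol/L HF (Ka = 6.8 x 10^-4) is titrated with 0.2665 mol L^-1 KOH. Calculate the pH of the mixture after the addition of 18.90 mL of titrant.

Initial n(HF) = 0.1973 x 0.03166 = 0.006247 mol.
n(KOH) added = 0.2665 x 0.01890 = 0.005037 mol, converting that many moles of HF to F-.
Remaining n(HF) = 0.001210 mol; n(F-) = 0.005037 mol.
By Henderson-Hasselbalch, pH = pKa + log([A^-]/[HA]) = 3.17 + log(0.005037/0.001210) = 3.17 + (+0.62) = 3.79.

3.79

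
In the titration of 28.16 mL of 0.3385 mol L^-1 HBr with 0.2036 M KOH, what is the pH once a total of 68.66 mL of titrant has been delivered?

12.66

n(acid) = 0.3385 x 0.02816 = 0.009532 mol; n(KOH) added = 0.2036 x 0.06866 = 0.01398 mol.
Base is in excess by 0.01398 - 0.009532 = 0.004447 mol in a total volume of 0.09682 L.
[OH^-] = 0.004447/0.09682 = 0.04593 M, so pOH = 1.34 and pH = 14.00 - 1.34 = 12.66.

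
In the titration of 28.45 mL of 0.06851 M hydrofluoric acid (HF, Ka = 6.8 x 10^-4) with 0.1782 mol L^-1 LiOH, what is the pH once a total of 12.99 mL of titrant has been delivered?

11.95

n(acid) = 0.06851 x 0.02845 = 0.001949 mol; n(LiOH) added = 0.1782 x 0.01299 = 0.002315 mol.
Base is in excess by 0.002315 - 0.001949 = 0.0003657 mol in a total volume of 0.04144 L.
[OH^-] = 0.0003657/0.04144 = 0.008825 M, so pOH = 2.05 and pH = 14.00 - 2.05 = 11.95.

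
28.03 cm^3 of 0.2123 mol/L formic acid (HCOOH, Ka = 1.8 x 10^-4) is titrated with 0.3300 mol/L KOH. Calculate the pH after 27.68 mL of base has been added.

12.76

n(acid) = 0.2123 x 0.02803 = 0.005951 mol; n(KOH) added = 0.3300 x 0.02768 = 0.009134 mol.
Base is in excess by 0.009134 - 0.005951 = 0.003184 mol in a total volume of 0.05571 L.
[OH^-] = 0.003184/0.05571 = 0.05715 M, so pOH = 1.24 and pH = 14.00 - 1.24 = 12.76.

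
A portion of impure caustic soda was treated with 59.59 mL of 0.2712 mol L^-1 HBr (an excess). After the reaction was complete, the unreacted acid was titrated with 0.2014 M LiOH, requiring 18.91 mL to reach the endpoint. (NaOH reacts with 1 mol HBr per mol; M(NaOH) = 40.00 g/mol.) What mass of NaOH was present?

Total n(HBr) added = 0.2712 x 0.05959 = 0.01616 mol.
n(LiOH) used = 0.2014 x 0.01891 = 0.003808 mol, which equals the excess n(HBr).
So n(HBr) consumed by the sample = 0.01616 - 0.003808 = 0.01235 mol.
n(NaOH) = 0.01235 / 1 = 0.01235 mol.
mass = 0.01235 mol x 40.00 g/mol = 0.494 g.

0.494 g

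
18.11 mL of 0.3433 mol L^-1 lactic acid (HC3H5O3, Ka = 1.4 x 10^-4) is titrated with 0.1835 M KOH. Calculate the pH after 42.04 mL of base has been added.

12.40

n(acid) = 0.3433 x 0.01811 = 0.006217 mol; n(KOH) added = 0.1835 x 0.04204 = 0.007714 mol.
Base is in excess by 0.007714 - 0.006217 = 0.001497 mol in a total volume of 0.06015 L.
[OH^-] = 0.001497/0.06015 = 0.02489 M, so pOH = 1.60 and pH = 14.00 - 1.60 = 12.40.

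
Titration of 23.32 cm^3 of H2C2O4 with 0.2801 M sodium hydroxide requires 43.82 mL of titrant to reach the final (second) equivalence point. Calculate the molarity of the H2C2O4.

0.263 M

n(NaOH) = 0.2801 x 0.04382 = 0.01227 mol.
At the final (second) equivalence point, 2 mol OH^- react per mol H2C2O4, so n(H2C2O4) = 0.01227 / 2 = 0.006137 mol.
[H2C2O4] = 0.006137 / 0.02332 L = 0.263 M.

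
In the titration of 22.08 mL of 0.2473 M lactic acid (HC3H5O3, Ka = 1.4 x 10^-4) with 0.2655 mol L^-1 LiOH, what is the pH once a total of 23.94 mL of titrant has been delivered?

12.29

n(acid) = 0.2473 x 0.02208 = 0.005460 mol; n(LiOH) added = 0.2655 x 0.02394 = 0.006356 mol.
Base is in excess by 0.006356 - 0.005460 = 0.0008957 mol in a total volume of 0.04602 L.
[OH^-] = 0.0008957/0.04602 = 0.01946 M, so pOH = 1.71 and pH = 14.00 - 1.71 = 12.29.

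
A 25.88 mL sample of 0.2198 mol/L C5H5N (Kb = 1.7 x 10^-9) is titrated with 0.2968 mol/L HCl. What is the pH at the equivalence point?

n(C5H5N) = 0.2198 x 0.02588 = 0.005688 mol; V(HCl) at equivalence = 0.005688/0.2968 = 0.01917 L.
At equivalence the base is fully converted to C5H5NH+; total volume = 0.04505 L, so [C5H5NH+] = 0.005688/0.04505 = 0.1263 M.
Ka(C5H5NH+) = Kw/Kb = 1.0e-14 / 1.7 x 10^-9 = 5.88e-6.
[H^+] = sqrt(Ka x [C5H5NH+]) = sqrt(5.88e-6 x 0.1263) = 0.000862 M.
pH = -log(0.000862) = 3.06.

3.06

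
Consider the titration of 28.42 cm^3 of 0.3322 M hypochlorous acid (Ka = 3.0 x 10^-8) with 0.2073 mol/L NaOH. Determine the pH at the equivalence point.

n(HClO) = 0.3322 x 0.02842 = 0.009441 mol; V(NaOH) at equivalence = 0.009441/0.2073 = 0.04554 L.
At equivalence all the acid is converted to ClO-; total volume = 0.02842 + 0.04554 = 0.07396 L, so [ClO-] = 0.009441/0.07396 = 0.1276 M.
Kb = Kw/Ka = 1.0e-14 / 3.0 x 10^-8 = 3.33e-7.
[OH^-] = sqrt(Kb x [ClO-]) = sqrt(3.33e-7 x 0.1276) = 0.000206 M.
pOH = 3.69, so pH = 14.00 - 3.69 = 10.31.

10.31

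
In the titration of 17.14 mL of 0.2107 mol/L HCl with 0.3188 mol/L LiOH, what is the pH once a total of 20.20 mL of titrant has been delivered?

12.88

n(acid) = 0.2107 x 0.01714 = 0.003611 mol; n(LiOH) added = 0.3188 x 0.02020 = 0.006440 mol.
Base is in excess by 0.006440 - 0.003611 = 0.002828 mol in a total volume of 0.03734 L.
[OH^-] = 0.002828/0.03734 = 0.07575 M, so pOH = 1.12 and pH = 14.00 - 1.12 = 12.88.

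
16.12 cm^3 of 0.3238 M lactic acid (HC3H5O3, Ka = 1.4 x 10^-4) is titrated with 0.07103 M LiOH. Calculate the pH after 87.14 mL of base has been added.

11.97

n(acid) = 0.3238 x 0.01612 = 0.005220 mol; n(LiOH) added = 0.07103 x 0.08714 = 0.006190 mol.
Base is in excess by 0.006190 - 0.005220 = 0.0009699 mol in a total volume of 0.1033 L.
[OH^-] = 0.0009699/0.1033 = 0.009393 M, so pOH = 2.03 and pH = 14.00 - 2.03 = 11.97.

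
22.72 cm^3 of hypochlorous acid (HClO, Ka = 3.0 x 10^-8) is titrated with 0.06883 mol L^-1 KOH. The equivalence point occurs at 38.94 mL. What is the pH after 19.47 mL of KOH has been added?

7.52

19.47 mL is exactly half the equivalence volume (38.94/2), i.e. the half-equivalence point.
There, n(HA) = n(A^-), so pH = pKa = -log(3.0 x 10^-8) = 7.52.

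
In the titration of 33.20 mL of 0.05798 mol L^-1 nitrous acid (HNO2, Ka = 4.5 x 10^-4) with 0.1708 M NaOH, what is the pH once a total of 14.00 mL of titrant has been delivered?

n(acid) = 0.05798 x 0.03320 = 0.001925 mol; n(NaOH) added = 0.1708 x 0.01400 = 0.002391 mol.
Base is in excess by 0.002391 - 0.001925 = 0.0004663 mol in a total volume of 0.04720 L.
[OH^-] = 0.0004663/0.04720 = 0.009878 M, so pOH = 2.01 and pH = 14.00 - 2.01 = 11.99.

11.99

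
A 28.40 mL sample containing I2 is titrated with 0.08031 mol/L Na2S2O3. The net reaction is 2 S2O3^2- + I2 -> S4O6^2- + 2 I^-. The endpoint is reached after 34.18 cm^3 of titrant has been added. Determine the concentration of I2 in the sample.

n(Na2S2O3) = 0.08031 x 0.03418 = 0.002745 mol.
From the balanced equation, 2 mol Na2S2O3 reacts with 1 mol I2, so n(I2) = 0.002745 x 1/2 = 0.001372 mol.
[I2] = 0.001372 / 0.02840 L = 0.0483 M.

0.0483 M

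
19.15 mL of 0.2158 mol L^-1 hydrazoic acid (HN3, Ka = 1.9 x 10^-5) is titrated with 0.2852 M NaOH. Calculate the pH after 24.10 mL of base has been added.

n(acid) = 0.2158 x 0.01915 = 0.004133 mol; n(NaOH) added = 0.2852 x 0.02410 = 0.006873 mol.
Base is in excess by 0.006873 - 0.004133 = 0.002741 mol in a total volume of 0.04325 L.
[OH^-] = 0.002741/0.04325 = 0.06337 M, so pOH = 1.20 and pH = 14.00 - 1.20 = 12.80.

12.80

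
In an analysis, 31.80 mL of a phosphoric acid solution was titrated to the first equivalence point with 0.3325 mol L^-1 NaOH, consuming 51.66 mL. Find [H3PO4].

n(NaOH) = 0.3325 x 0.05166 = 0.01718 mol.
At the first equivalence point, 1 mol OH^- react per mol H3PO4, so n(H3PO4) = 0.01718 / 1 = 0.01718 mol.
[H3PO4] = 0.01718 / 0.03180 L = 0.540 M.

0.540 M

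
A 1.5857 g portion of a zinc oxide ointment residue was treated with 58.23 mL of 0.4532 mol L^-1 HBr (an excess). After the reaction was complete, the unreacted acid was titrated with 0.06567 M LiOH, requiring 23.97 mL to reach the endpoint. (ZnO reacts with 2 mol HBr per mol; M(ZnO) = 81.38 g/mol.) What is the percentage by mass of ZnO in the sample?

63.7%

Total n(HBr) added = 0.4532 x 0.05823 = 0.02639 mol.
n(LiOH) used = 0.06567 x 0.02397 = 0.001574 mol, which equals the excess n(HBr).
So n(HBr) consumed by the sample = 0.02639 - 0.001574 = 0.02482 mol.
n(ZnO) = 0.02482 / 2 = 0.01241 mol.
mass ZnO = 0.01241 x 81.38 = 1.010 g, so %ZnO = 1.010/1.5857 x 100 = 63.7%.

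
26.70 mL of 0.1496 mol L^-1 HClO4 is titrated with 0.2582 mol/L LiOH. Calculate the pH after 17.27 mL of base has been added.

12.02

n(acid) = 0.1496 x 0.02670 = 0.003994 mol; n(LiOH) added = 0.2582 x 0.01727 = 0.004459 mol.
Base is in excess by 0.004459 - 0.003994 = 0.0004648 mol in a total volume of 0.04397 L.
[OH^-] = 0.0004648/0.04397 = 0.01057 M, so pOH = 1.98 and pH = 14.00 - 1.98 = 12.02.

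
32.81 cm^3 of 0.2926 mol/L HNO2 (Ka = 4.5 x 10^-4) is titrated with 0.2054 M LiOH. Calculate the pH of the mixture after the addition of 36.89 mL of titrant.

3.92

Initial n(HNO2) = 0.2926 x 0.03281 = 0.009600 mol.
n(LiOH) added = 0.2054 x 0.03689 = 0.007577 mol, converting that many moles of HNO2 to NO2-.
Remaining n(HNO2) = 0.002023 mol; n(NO2-) = 0.007577 mol.
By Henderson-Hasselbalch, pH = pKa + log([A^-]/[HA]) = 3.35 + log(0.007577/0.002023) = 3.35 + (+0.57) = 3.92.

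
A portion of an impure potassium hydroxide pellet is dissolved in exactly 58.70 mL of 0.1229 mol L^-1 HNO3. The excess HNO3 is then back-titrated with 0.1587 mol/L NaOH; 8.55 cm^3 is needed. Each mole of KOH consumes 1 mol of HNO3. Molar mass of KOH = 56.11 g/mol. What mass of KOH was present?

0.329 g

Total n(HNO3) added = 0.1229 x 0.05870 = 0.007214 mol.
n(NaOH) used = 0.1587 x 0.008550 = 0.001357 mol, which equals the excess n(HNO3).
So n(HNO3) consumed by the sample = 0.007214 - 0.001357 = 0.005857 mol.
n(KOH) = 0.005857 / 1 = 0.005857 mol.
mass = 0.005857 mol x 56.11 g/mol = 0.329 g.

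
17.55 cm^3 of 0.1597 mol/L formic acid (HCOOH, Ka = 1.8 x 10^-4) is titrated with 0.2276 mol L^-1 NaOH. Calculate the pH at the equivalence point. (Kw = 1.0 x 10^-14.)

8.36

n(HCOOH) = 0.1597 x 0.01755 = 0.002803 mol; V(NaOH) at equivalence = 0.002803/0.2276 = 0.01231 L.
At equivalence all the acid is converted to HCOO-; total volume = 0.01755 + 0.01231 = 0.02986 L, so [HCOO-] = 0.002803/0.02986 = 0.09385 M.
Kb = Kw/Ka = 1.0e-14 / 1.8 x 10^-4 = 5.56e-11.
[OH^-] = sqrt(Kb x [HCOO-]) = sqrt(5.56e-11 x 0.09385) = 2.28e-6 M.
pOH = 5.64, so pH = 14.00 - 5.64 = 8.36.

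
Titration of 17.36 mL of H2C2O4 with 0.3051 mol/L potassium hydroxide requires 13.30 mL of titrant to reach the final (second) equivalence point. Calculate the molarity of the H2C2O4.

n(KOH) = 0.3051 x 0.01330 = 0.004058 mol.
At the final (second) equivalence point, 2 mol OH^- react per mol H2C2O4, so n(H2C2O4) = 0.004058 / 2 = 0.002029 mol.
[H2C2O4] = 0.002029 / 0.01736 L = 0.117 M.

0.117 M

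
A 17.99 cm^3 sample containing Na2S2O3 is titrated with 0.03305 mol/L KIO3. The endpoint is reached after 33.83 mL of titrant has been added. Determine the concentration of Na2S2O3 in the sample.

n(KIO3) = 0.03305 x 0.03383 = 0.001118 mol.
From the balanced equation, 1 mol KIO3 reacts with 6 mol Na2S2O3, so n(Na2S2O3) = 0.001118 x 6/1 = 0.006708 mol.
[Na2S2O3] = 0.006708 / 0.01799 L = 0.373 M.

0.373 M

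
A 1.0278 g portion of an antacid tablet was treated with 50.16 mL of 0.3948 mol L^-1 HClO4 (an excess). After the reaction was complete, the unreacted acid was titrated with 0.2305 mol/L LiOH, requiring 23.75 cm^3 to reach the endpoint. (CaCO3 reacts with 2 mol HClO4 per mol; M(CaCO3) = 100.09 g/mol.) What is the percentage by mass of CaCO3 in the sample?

Total n(HClO4) added = 0.3948 x 0.05016 = 0.01980 mol.
n(LiOH) used = 0.2305 x 0.02375 = 0.005474 mol, which equals the excess n(HClO4).
So n(HClO4) consumed by the sample = 0.01980 - 0.005474 = 0.01433 mol.
n(CaCO3) = 0.01433 / 2 = 0.007164 mol.
mass CaCO3 = 0.007164 x 100.09 = 0.7171 g, so %CaCO3 = 0.7171/1.0278 x 100 = 69.8%.

69.8%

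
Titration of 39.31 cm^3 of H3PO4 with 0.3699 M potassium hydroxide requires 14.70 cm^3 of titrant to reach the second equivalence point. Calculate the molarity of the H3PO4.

0.0692 M

n(KOH) = 0.3699 x 0.01470 = 0.005438 mol.
At the second equivalence point, 2 mol OH^- react per mol H3PO4, so n(H3PO4) = 0.005438 / 2 = 0.002719 mol.
[H3PO4] = 0.002719 / 0.03931 L = 0.0692 M.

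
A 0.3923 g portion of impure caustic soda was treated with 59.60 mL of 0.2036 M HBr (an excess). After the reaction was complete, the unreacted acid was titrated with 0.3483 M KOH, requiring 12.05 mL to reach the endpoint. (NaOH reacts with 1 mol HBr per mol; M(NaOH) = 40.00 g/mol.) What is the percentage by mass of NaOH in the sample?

Total n(HBr) added = 0.2036 x 0.05960 = 0.01213 mol.
n(KOH) used = 0.3483 x 0.01205 = 0.004197 mol, which equals the excess n(HBr).
So n(HBr) consumed by the sample = 0.01213 - 0.004197 = 0.007938 mol.
n(NaOH) = 0.007938 / 1 = 0.007938 mol.
mass NaOH = 0.007938 x 40.00 = 0.3175 g, so %NaOH = 0.3175/0.3923 x 100 = 80.9%.

80.9%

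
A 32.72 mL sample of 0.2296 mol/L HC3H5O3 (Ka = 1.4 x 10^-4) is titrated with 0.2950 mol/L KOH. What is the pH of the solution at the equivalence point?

n(HC3H5O3) = 0.2296 x 0.03272 = 0.007513 mol; V(KOH) at equivalence = 0.007513/0.2950 = 0.02547 L.
At equivalence all the acid is converted to C3H5O3-; total volume = 0.03272 + 0.02547 = 0.05819 L, so [C3H5O3-] = 0.007513/0.05819 = 0.1291 M.
Kb = Kw/Ka = 1.0e-14 / 1.4 x 10^-4 = 7.14e-11.
[OH^-] = sqrt(Kb x [C3H5O3-]) = sqrt(7.14e-11 x 0.1291) = 3.04e-6 M.
pOH = 5.52, so pH = 14.00 - 5.52 = 8.48.

8.48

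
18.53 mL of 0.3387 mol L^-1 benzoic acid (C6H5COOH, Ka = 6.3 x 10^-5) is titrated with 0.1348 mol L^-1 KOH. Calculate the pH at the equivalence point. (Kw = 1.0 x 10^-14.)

n(C6H5COOH) = 0.3387 x 0.01853 = 0.006276 mol; V(KOH) at equivalence = 0.006276/0.1348 = 0.04656 L.
At equivalence all the acid is converted to C6H5COO-; total volume = 0.01853 + 0.04656 = 0.06509 L, so [C6H5COO-] = 0.006276/0.06509 = 0.09642 M.
Kb = Kw/Ka = 1.0e-14 / 6.3 x 10^-5 = 1.59e-10.
[OH^-] = sqrt(Kb x [C6H5COO-]) = sqrt(1.59e-10 x 0.09642) = 3.91e-6 M.
pOH = 5.41, so pH = 14.00 - 5.41 = 8.59.

8.59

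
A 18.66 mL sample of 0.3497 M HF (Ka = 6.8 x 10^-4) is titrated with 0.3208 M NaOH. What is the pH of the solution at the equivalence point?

8.20

n(HF) = 0.3497 x 0.01866 = 0.006525 mol; V(NaOH) at equivalence = 0.006525/0.3208 = 0.02034 L.
At equivalence all the acid is converted to F-; total volume = 0.01866 + 0.02034 = 0.03900 L, so [F-] = 0.006525/0.03900 = 0.1673 M.
Kb = Kw/Ka = 1.0e-14 / 6.8 x 10^-4 = 1.47e-11.
[OH^-] = sqrt(Kb x [F-]) = sqrt(1.47e-11 x 0.1673) = 1.57e-6 M.
pOH = 5.80, so pH = 14.00 - 5.80 = 8.20.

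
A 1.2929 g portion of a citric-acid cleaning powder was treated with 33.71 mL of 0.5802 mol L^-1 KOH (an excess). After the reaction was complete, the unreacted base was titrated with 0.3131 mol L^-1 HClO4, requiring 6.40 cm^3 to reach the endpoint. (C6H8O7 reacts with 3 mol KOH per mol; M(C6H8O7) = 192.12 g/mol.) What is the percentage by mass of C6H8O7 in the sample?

87.0%

Total n(KOH) added = 0.5802 x 0.03371 = 0.01956 mol.
n(HClO4) used = 0.3131 x 0.006400 = 0.002004 mol, which equals the excess n(KOH).
So n(KOH) consumed by the sample = 0.01956 - 0.002004 = 0.01755 mol.
n(C6H8O7) = 0.01755 / 3 = 0.005852 mol.
mass C6H8O7 = 0.005852 x 192.12 = 1.124 g, so %C6H8O7 = 1.124/1.2929 x 100 = 87.0%.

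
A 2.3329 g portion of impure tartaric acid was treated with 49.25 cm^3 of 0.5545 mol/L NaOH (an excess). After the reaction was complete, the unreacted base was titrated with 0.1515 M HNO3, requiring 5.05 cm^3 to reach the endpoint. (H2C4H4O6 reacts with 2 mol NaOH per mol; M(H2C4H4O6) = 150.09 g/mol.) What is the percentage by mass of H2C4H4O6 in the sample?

Total n(NaOH) added = 0.5545 x 0.04925 = 0.02731 mol.
n(HNO3) used = 0.1515 x 0.005050 = 0.0007651 mol, which equals the excess n(NaOH).
So n(NaOH) consumed by the sample = 0.02731 - 0.0007651 = 0.02654 mol.
n(H2C4H4O6) = 0.02654 / 2 = 0.01327 mol.
mass H2C4H4O6 = 0.01327 x 150.09 = 1.992 g, so %H2C4H4O6 = 1.992/2.3329 x 100 = 85.4%.

85.4%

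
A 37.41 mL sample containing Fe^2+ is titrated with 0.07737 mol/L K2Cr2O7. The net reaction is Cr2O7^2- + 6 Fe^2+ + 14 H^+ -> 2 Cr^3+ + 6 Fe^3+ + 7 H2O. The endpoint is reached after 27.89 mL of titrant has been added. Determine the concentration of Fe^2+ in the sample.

n(K2Cr2O7) = 0.07737 x 0.02789 = 0.002158 mol.
From the balanced equation, 1 mol K2Cr2O7 reacts with 6 mol Fe^2+, so n(Fe^2+) = 0.002158 x 6/1 = 0.01295 mol.
[Fe^2+] = 0.01295 / 0.03741 L = 0.346 M.

0.346 M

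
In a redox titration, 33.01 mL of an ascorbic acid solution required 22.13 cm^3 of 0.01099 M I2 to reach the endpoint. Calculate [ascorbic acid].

0.00737 M

n(I2) = 0.01099 x 0.02213 = 0.0002432 mol.
From the balanced equation, 1 mol I2 reacts with 1 mol ascorbic acid, so n(ascorbic acid) = 0.0002432 x 1/1 = 0.0002432 mol.
[ascorbic acid] = 0.0002432 / 0.03301 L = 0.00737 M.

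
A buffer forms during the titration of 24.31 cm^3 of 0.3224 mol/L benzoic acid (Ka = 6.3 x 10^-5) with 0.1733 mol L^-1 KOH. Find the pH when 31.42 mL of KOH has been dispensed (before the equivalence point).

4.56

Initial n(C6H5COOH) = 0.3224 x 0.02431 = 0.007838 mol.
n(KOH) added = 0.1733 x 0.03142 = 0.005445 mol, converting that many moles of C6H5COOH to C6H5COO-.
Remaining n(C6H5COOH) = 0.002392 mol; n(C6H5COO-) = 0.005445 mol.
By Henderson-Hasselbalch, pH = pKa + log([A^-]/[HA]) = 4.20 + log(0.005445/0.002392) = 4.20 + (+0.36) = 4.56.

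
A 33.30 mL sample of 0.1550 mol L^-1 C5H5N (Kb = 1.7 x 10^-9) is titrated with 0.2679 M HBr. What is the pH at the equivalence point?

n(C5H5N) = 0.1550 x 0.03330 = 0.005161 mol; V(HBr) at equivalence = 0.005161/0.2679 = 0.01927 L.
At equivalence the base is fully converted to C5H5NH+; total volume = 0.05257 L, so [C5H5NH+] = 0.005161/0.05257 = 0.09819 M.
Ka(C5H5NH+) = Kw/Kb = 1.0e-14 / 1.7 x 10^-9 = 5.88e-6.
[H^+] = sqrt(Ka x [C5H5NH+]) = sqrt(5.88e-6 x 0.09819) = 0.000760 M.
pH = -log(0.000760) = 3.12.

3.12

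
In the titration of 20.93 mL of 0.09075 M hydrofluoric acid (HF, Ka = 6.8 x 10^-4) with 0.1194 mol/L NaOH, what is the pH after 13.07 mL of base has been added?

Initial n(HF) = 0.09075 x 0.02093 = 0.001899 mol.
n(NaOH) added = 0.1194 x 0.01307 = 0.001561 mol, converting that many moles of HF to F-.
Remaining n(HF) = 0.0003388 mol; n(F-) = 0.001561 mol.
By Henderson-Hasselbalch, pH = pKa + log([A^-]/[HA]) = 3.17 + log(0.001561/0.0003388) = 3.17 + (+0.66) = 3.83.

3.83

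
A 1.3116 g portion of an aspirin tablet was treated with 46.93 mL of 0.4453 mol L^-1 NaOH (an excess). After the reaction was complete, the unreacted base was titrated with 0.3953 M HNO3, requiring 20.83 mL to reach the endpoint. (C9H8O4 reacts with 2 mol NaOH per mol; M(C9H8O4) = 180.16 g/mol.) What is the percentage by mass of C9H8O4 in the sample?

Total n(NaOH) added = 0.4453 x 0.04693 = 0.02090 mol.
n(HNO3) used = 0.3953 x 0.02083 = 0.008234 mol, which equals the excess n(NaOH).
So n(NaOH) consumed by the sample = 0.02090 - 0.008234 = 0.01266 mol.
n(C9H8O4) = 0.01266 / 2 = 0.006332 mol.
mass C9H8O4 = 0.006332 x 180.16 = 1.141 g, so %C9H8O4 = 1.141/1.3116 x 100 = 87.0%.

87.0%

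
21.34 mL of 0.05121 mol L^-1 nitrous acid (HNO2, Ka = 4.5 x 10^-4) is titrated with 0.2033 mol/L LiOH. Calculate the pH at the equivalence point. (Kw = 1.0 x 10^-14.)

7.98

n(HNO2) = 0.05121 x 0.02134 = 0.001093 mol; V(LiOH) at equivalence = 0.001093/0.2033 = 0.005375 L.
At equivalence all the acid is converted to NO2-; total volume = 0.02134 + 0.005375 = 0.02672 L, so [NO2-] = 0.001093/0.02672 = 0.04091 M.
Kb = Kw/Ka = 1.0e-14 / 4.5 x 10^-4 = 2.22e-11.
[OH^-] = sqrt(Kb x [NO2-]) = sqrt(2.22e-11 x 0.04091) = 9.53e-7 M.
pOH = 6.02, so pH = 14.00 - 6.02 = 7.98.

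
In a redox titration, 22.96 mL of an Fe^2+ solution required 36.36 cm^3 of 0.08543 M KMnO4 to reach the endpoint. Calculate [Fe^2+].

n(KMnO4) = 0.08543 x 0.03636 = 0.003106 mol.
From the balanced equation, 1 mol KMnO4 reacts with 5 mol Fe^2+, so n(Fe^2+) = 0.003106 x 5/1 = 0.01553 mol.
[Fe^2+] = 0.01553 / 0.02296 L = 0.676 M.

0.676 M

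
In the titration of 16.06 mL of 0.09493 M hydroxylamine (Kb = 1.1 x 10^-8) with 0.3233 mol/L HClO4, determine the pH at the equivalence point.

3.59

n(NH2OH) = 0.09493 x 0.01606 = 0.001525 mol; V(HClO4) at equivalence = 0.001525/0.3233 = 0.004716 L.
At equivalence the base is fully converted to NH3OH+; total volume = 0.02078 L, so [NH3OH+] = 0.001525/0.02078 = 0.07338 M.
Ka(NH3OH+) = Kw/Kb = 1.0e-14 / 1.1 x 10^-8 = 9.09e-7.
[H^+] = sqrt(Ka x [NH3OH+]) = sqrt(9.09e-7 x 0.07338) = 0.000258 M.
pH = -log(0.000258) = 3.59.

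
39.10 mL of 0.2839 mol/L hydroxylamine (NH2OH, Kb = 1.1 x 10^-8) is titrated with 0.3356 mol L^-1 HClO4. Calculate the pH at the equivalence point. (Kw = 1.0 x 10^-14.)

n(NH2OH) = 0.2839 x 0.03910 = 0.01110 mol; V(HClO4) at equivalence = 0.01110/0.3356 = 0.03308 L.
At equivalence the base is fully converted to NH3OH+; total volume = 0.07218 L, so [NH3OH+] = 0.01110/0.07218 = 0.1538 M.
Ka(NH3OH+) = Kw/Kb = 1.0e-14 / 1.1 x 10^-8 = 9.09e-7.
[H^+] = sqrt(Ka x [NH3OH+]) = sqrt(9.09e-7 x 0.1538) = 0.000374 M.
pH = -log(0.000374) = 3.43.

3.43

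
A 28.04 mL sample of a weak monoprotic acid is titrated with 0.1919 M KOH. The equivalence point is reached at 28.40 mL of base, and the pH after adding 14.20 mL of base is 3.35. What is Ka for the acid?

4.5 x 10^-4

14.20 mL is half of the equivalence volume, so this is the half-equivalence point where [HA] = [A^-].
At half-equivalence pH = pKa, so pKa = 3.35.
Ka = 10^(-3.35) = 4.5 x 10^-4.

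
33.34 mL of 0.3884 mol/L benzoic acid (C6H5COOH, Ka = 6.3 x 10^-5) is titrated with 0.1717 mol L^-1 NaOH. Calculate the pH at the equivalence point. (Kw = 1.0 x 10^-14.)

n(C6H5COOH) = 0.3884 x 0.03334 = 0.01295 mol; V(NaOH) at equivalence = 0.01295/0.1717 = 0.07542 L.
At equivalence all the acid is converted to C6H5COO-; total volume = 0.03334 + 0.07542 = 0.1088 L, so [C6H5COO-] = 0.01295/0.1088 = 0.1191 M.
Kb = Kw/Ka = 1.0e-14 / 6.3 x 10^-5 = 1.59e-10.
[OH^-] = sqrt(Kb x [C6H5COO-]) = sqrt(1.59e-10 x 0.1191) = 4.35e-6 M.
pOH = 5.36, so pH = 14.00 - 5.36 = 8.64.

8.64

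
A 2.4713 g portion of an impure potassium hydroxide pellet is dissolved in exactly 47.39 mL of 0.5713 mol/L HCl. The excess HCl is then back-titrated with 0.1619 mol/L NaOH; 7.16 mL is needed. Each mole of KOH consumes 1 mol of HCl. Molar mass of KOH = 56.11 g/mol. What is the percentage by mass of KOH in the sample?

Total n(HCl) added = 0.5713 x 0.04739 = 0.02707 mol.
n(NaOH) used = 0.1619 x 0.007160 = 0.001159 mol, which equals the excess n(HCl).
So n(HCl) consumed by the sample = 0.02707 - 0.001159 = 0.02591 mol.
n(KOH) = 0.02591 / 1 = 0.02591 mol.
mass KOH = 0.02591 x 56.11 = 1.454 g, so %KOH = 1.454/2.4713 x 100 = 58.8%.

58.8%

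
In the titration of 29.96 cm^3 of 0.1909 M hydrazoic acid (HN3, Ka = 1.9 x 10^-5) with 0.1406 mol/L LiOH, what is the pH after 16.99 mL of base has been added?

4.58

Initial n(HN3) = 0.1909 x 0.02996 = 0.005719 mol.
n(LiOH) added = 0.1406 x 0.01699 = 0.002389 mol, converting that many moles of HN3 to N3-.
Remaining n(HN3) = 0.003331 mol; n(N3-) = 0.002389 mol.
By Henderson-Hasselbalch, pH = pKa + log([A^-]/[HA]) = 4.72 + log(0.002389/0.003331) = 4.72 + (-0.14) = 4.58.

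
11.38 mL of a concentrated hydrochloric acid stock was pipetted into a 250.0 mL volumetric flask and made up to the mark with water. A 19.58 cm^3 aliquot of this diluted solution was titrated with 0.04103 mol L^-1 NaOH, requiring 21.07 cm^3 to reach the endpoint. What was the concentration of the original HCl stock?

n(NaOH) = 0.04103 x 0.02107 = 0.0008645 mol.
n(HCl) in the aliquot = 0.0008645 mol.
[diluted HCl] = 0.0008645 / 0.01958 = 0.04415 M.
Dilution factor = 250.0/11.38 = 21.97, so [stock] = 0.04415 x 21.97 = 0.970 M.

0.970 M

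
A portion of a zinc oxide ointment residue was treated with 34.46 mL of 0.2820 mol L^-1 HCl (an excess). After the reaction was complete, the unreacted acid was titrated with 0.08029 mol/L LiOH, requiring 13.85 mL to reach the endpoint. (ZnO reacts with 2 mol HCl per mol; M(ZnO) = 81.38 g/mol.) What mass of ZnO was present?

0.350 g

Total n(HCl) added = 0.2820 x 0.03446 = 0.009718 mol.
n(LiOH) used = 0.08029 x 0.01385 = 0.001112 mol, which equals the excess n(HCl).
So n(HCl) consumed by the sample = 0.009718 - 0.001112 = 0.008606 mol.
n(ZnO) = 0.008606 / 2 = 0.004303 mol.
mass = 0.004303 mol x 81.38 g/mol = 0.350 g.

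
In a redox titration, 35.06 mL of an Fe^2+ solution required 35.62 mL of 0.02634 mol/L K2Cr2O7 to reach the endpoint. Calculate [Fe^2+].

0.161 M

n(K2Cr2O7) = 0.02634 x 0.03562 = 0.0009382 mol.
From the balanced equation, 1 mol K2Cr2O7 reacts with 6 mol Fe^2+, so n(Fe^2+) = 0.0009382 x 6/1 = 0.005629 mol.
[Fe^2+] = 0.005629 / 0.03506 L = 0.161 M.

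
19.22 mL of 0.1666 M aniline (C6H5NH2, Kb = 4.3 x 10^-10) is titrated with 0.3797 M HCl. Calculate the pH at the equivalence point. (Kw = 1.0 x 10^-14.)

n(C6H5NH2) = 0.1666 x 0.01922 = 0.003202 mol; V(HCl) at equivalence = 0.003202/0.3797 = 0.008433 L.
At equivalence the base is fully converted to C6H5NH3+; total volume = 0.02765 L, so [C6H5NH3+] = 0.003202/0.02765 = 0.1158 M.
Ka(C6H5NH3+) = Kw/Kb = 1.0e-14 / 4.3 x 10^-10 = 2.33e-5.
[H^+] = sqrt(Ka x [C6H5NH3+]) = sqrt(2.33e-5 x 0.1158) = 0.00164 M.
pH = -log(0.00164) = 2.78.

2.78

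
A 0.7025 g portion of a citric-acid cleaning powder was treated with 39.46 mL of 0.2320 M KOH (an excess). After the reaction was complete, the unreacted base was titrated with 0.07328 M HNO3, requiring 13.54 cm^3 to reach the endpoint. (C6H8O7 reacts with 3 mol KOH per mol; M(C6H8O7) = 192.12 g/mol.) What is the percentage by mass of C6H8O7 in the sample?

74.4%

Total n(KOH) added = 0.2320 x 0.03946 = 0.009155 mol.
n(HNO3) used = 0.07328 x 0.01354 = 0.0009922 mol, which equals the excess n(KOH).
So n(KOH) consumed by the sample = 0.009155 - 0.0009922 = 0.008163 mol.
n(C6H8O7) = 0.008163 / 3 = 0.002721 mol.
mass C6H8O7 = 0.002721 x 192.12 = 0.5227 g, so %C6H8O7 = 0.5227/0.7025 x 100 = 74.4%.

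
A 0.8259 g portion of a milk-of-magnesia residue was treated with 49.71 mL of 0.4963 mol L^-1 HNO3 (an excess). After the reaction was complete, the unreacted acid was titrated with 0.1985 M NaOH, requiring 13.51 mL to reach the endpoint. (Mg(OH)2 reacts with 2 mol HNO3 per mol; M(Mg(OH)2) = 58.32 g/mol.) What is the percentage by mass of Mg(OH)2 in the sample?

77.6%

Total n(HNO3) added = 0.4963 x 0.04971 = 0.02467 mol.
n(NaOH) used = 0.1985 x 0.01351 = 0.002682 mol, which equals the excess n(HNO3).
So n(HNO3) consumed by the sample = 0.02467 - 0.002682 = 0.02199 mol.
n(Mg(OH)2) = 0.02199 / 2 = 0.01099 mol.
mass Mg(OH)2 = 0.01099 x 58.32 = 0.6412 g, so %Mg(OH)2 = 0.6412/0.8259 x 100 = 77.6%.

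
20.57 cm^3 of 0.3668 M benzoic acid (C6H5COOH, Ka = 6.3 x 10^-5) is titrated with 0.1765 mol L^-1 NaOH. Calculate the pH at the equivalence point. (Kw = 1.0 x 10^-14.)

8.64

n(C6H5COOH) = 0.3668 x 0.02057 = 0.007545 mol; V(NaOH) at equivalence = 0.007545/0.1765 = 0.04275 L.
At equivalence all the acid is converted to C6H5COO-; total volume = 0.02057 + 0.04275 = 0.06332 L, so [C6H5COO-] = 0.007545/0.06332 = 0.1192 M.
Kb = Kw/Ka = 1.0e-14 / 6.3 x 10^-5 = 1.59e-10.
[OH^-] = sqrt(Kb x [C6H5COO-]) = sqrt(1.59e-10 x 0.1192) = 4.35e-6 M.
pOH = 5.36, so pH = 14.00 - 5.36 = 8.64.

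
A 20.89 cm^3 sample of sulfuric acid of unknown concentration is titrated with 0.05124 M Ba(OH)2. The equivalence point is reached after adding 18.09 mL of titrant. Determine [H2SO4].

0.0444 M

n(Ba(OH)2) delivered = 0.05124 x 0.01809 = 0.0009269 mol.
For a 1:1 reaction, n(H2SO4) = 0.0009269 mol.
[H2SO4] = 0.0009269 mol / 0.02089 L = 0.0444 M.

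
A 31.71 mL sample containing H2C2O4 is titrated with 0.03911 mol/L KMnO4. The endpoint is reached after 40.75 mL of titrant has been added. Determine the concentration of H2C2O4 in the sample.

0.126 M

n(KMnO4) = 0.03911 x 0.04075 = 0.001594 mol.
From the balanced equation, 2 mol KMnO4 reacts with 5 mol H2C2O4, so n(H2C2O4) = 0.001594 x 5/2 = 0.003984 mol.
[H2C2O4] = 0.003984 / 0.03171 L = 0.126 M.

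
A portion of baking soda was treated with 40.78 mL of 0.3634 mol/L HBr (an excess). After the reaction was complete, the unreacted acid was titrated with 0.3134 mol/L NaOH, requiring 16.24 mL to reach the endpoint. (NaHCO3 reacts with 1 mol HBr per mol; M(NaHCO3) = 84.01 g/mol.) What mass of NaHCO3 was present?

Total n(HBr) added = 0.3634 x 0.04078 = 0.01482 mol.
n(NaOH) used = 0.3134 x 0.01624 = 0.005090 mol, which equals the excess n(HBr).
So n(HBr) consumed by the sample = 0.01482 - 0.005090 = 0.009730 mol.
n(NaHCO3) = 0.009730 / 1 = 0.009730 mol.
mass = 0.009730 mol x 84.01 g/mol = 0.817 g.

0.817 g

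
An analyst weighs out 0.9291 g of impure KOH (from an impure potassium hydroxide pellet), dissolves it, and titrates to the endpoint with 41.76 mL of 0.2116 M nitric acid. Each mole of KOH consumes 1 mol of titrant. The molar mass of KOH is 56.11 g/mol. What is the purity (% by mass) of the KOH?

n(HNO3) = 0.2116 x 0.04176 = 0.008836 mol.
n(KOH) = 0.008836 / 1 = 0.008836 mol.
mass of KOH = 0.008836 x 56.11 = 0.4958 g.
% purity = 0.4958 / 0.9291 x 100 = 53.4%.

53.4%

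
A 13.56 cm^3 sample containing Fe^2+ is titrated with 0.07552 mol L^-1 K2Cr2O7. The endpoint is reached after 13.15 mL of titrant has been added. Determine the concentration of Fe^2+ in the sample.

0.439 M

n(K2Cr2O7) = 0.07552 x 0.01315 = 0.0009931 mol.
From the balanced equation, 1 mol K2Cr2O7 reacts with 6 mol Fe^2+, so n(Fe^2+) = 0.0009931 x 6/1 = 0.005959 mol.
[Fe^2+] = 0.005959 / 0.01356 L = 0.439 M.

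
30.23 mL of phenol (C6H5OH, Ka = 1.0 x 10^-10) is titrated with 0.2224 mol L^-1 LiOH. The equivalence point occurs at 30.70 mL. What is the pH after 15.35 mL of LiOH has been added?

15.35 mL is exactly half the equivalence volume (30.70/2), i.e. the half-equivalence point.
There, n(HA) = n(A^-), so pH = pKa = -log(1.0 x 10^-10) = 10.00.

10.00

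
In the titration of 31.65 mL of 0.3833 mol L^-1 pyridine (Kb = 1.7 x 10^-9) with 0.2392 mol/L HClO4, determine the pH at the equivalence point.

3.03

n(C5H5N) = 0.3833 x 0.03165 = 0.01213 mol; V(HClO4) at equivalence = 0.01213/0.2392 = 0.05072 L.
At equivalence the base is fully converted to C5H5NH+; total volume = 0.08237 L, so [C5H5NH+] = 0.01213/0.08237 = 0.1473 M.
Ka(C5H5NH+) = Kw/Kb = 1.0e-14 / 1.7 x 10^-9 = 5.88e-6.
[H^+] = sqrt(Ka x [C5H5NH+]) = sqrt(5.88e-6 x 0.1473) = 0.000931 M.
pH = -log(0.000931) = 3.03.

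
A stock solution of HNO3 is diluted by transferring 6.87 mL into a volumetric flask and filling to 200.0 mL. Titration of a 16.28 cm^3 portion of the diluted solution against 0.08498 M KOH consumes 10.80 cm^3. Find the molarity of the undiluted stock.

n(KOH) = 0.08498 x 0.01080 = 0.0009178 mol.
n(HNO3) in the aliquot = 0.0009178 mol.
[diluted HNO3] = 0.0009178 / 0.01628 = 0.05637 M.
Dilution factor = 200.0/6.870 = 29.11, so [stock] = 0.05637 x 29.11 = 1.64 M.

1.64 M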